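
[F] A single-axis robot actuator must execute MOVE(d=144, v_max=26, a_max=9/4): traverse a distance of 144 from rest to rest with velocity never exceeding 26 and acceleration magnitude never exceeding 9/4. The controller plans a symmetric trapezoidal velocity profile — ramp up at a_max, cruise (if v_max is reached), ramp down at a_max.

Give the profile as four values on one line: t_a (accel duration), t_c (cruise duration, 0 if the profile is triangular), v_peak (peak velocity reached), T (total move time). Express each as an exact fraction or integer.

vₘ²/aₘ = 26²/(9/4) = 2704/9
144 < 2704/9 → triangular
v_peak = √(144·9/4) = √324 = 18
t_a = 18/(9/4) = 8; t_c = 0
T = 2·8 = 16

t_a=8 t_c=0 v_peak=18 T=16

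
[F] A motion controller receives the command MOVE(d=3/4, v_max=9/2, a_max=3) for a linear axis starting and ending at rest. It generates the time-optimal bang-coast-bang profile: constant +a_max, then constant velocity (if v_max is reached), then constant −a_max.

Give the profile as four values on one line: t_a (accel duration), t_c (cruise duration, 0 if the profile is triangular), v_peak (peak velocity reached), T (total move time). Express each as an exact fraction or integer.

t_a=1/2 t_c=0 v_peak=3/2 T=1

vₘ²/aₘ = (9/2)²/3 = 27/4
3/4 < 27/4 ⇒ no cruise
v_peak = √(3/4·3) = √(9/4) = 3/2
t_a = (3/2)/3 = 1/2; t_c = 0
T = 2·1/2 = 1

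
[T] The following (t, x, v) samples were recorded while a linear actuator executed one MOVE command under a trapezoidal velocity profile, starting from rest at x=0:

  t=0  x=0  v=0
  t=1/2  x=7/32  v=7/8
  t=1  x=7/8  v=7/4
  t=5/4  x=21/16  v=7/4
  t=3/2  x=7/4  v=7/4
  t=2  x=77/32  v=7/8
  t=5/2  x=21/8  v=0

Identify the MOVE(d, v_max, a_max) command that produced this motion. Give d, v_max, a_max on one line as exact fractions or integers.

final state: t=5/2, x=21/8, v=0 → d = 21/8
a_max = (7/8−0)/(1/2−0) = 7/4
max v = 7/4 over t∈[1,3/2] → v_max = 7/4
check: 7/4·(1+1/2) = 21/8 ✓

d=21/8 v_max=7/4 a_max=7/4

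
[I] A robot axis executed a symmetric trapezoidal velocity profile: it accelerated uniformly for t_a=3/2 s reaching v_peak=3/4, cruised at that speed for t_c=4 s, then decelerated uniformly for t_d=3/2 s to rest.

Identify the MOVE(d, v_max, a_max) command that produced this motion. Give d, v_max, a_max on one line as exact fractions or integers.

a_max = (3/4)/(3/2) = 1/2
d_a = ½·3/4·3/2 = 9/16; d_c = 3/4·4 = 3
d = 2·9/16 + 3 = 33/8
t_c = 4 > 0 so v_max = 3/4

d=33/8 v_max=3/4 a_max=1/2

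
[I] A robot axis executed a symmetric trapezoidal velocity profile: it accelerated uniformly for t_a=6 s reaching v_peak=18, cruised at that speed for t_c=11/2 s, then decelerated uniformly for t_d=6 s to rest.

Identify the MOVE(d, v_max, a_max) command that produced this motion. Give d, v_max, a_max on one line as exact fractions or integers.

a_max = 18/6 = 3
d_a = ½·18·6 = 54; d_c = 18·11/2 = 99
d = 2·54 + 99 = 207
t_c = 11/2 > 0 so v_max = 18

d=207 v_max=18 a_max=3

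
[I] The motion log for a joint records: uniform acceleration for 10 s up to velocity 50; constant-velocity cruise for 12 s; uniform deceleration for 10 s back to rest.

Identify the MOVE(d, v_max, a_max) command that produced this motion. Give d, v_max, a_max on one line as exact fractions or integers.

d=1100 v_max=50 a_max=5

a_max = 50/10 = 5
d_a = ½·50·10 = 250; d_c = 50·12 = 600
d = 2·250 + 600 = 1100
t_c = 12 > 0 → v_max = v_peak = 50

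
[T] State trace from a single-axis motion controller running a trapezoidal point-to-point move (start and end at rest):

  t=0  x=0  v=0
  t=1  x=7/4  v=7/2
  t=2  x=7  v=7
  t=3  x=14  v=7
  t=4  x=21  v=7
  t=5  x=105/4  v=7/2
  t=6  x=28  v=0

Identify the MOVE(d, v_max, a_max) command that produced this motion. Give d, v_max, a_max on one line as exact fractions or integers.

d=28 v_max=7 a_max=7/2

final state: t=6, x=28, v=0 → d = 28
a_max = (7/2−0)/(1−0) = 7/2
max v = 7 over t∈[2,4] → v_max = 7
check: 7·(2+2) = 28 ✓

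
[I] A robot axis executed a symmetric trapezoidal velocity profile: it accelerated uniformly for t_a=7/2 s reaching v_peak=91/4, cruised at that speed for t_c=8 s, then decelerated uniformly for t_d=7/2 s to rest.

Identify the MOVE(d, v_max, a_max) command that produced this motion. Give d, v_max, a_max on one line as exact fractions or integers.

a_max = (91/4)/(7/2) = 13/2
d_a = ½·91/4·7/2 = 637/16; d_c = 91/4·8 = 182
d = 2·637/16 + 182 = 2093/8
t_c = 8 > 0 so v_max = 91/4

d=2093/8 v_max=91/4 a_max=13/2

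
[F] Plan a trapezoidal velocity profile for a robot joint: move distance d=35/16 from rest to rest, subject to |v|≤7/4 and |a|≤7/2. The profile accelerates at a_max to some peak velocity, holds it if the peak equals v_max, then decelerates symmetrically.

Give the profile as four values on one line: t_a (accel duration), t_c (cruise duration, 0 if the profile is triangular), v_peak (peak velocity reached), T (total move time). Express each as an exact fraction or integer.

(v_max)²/a_max = (7/4)²/(7/2) = 7/8
35/16 ≥ 7/8 ⇒ cruise phase
t_a = (7/4)/(7/2) = 1/2; v_peak = 7/4
d_cruise = 35/16 − 7/8 = 21/16; t_c = (21/16)/(7/4) = 3/4
T = 2·1/2 + 3/4 = 7/4

t_a=1/2 t_c=3/4 v_peak=7/4 T=7/4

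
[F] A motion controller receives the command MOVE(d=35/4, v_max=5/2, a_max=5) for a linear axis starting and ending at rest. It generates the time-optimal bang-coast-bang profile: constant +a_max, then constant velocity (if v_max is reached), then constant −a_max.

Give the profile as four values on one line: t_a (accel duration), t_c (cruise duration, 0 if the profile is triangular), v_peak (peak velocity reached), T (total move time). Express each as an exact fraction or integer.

t_a=1/2 t_c=3 v_peak=5/2 T=4

(v_max)²/a_max = (5/2)²/5 = 5/4
35/4 ≥ 5/4 ⇒ cruise phase
t_a = (5/2)/5 = 1/2; v_peak = 5/2
d_cruise = 35/4 − 5/4 = 15/2; t_c = (15/2)/(5/2) = 3
T = 2·1/2 + 3 = 4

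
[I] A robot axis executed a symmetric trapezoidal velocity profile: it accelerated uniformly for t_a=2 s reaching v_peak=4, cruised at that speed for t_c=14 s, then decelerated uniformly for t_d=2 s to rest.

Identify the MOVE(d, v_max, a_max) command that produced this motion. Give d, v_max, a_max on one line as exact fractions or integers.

a_max = 4/2 = 2
d_a = ½·4·2 = 4; d_c = 4·14 = 56
d = 2·4 + 56 = 64
t_c = 14 > 0 so v_max = 4

d=64 v_max=4 a_max=2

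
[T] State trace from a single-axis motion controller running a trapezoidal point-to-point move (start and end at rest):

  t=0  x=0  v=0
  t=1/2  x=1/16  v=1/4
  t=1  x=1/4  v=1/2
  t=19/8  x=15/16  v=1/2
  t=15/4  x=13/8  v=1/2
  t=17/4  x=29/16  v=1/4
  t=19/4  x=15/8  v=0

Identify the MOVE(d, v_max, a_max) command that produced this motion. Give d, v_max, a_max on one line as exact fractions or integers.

final state: t=19/4, x=15/8, v=0 → d = 15/8
a_max = (1/4−0)/(1/2−0) = 1/2
max v = 1/2 over t∈[1,15/4] → v_max = 1/2
check: 1/2·(1+11/4) = 15/8 ✓

d=15/8 v_max=1/2 a_max=1/2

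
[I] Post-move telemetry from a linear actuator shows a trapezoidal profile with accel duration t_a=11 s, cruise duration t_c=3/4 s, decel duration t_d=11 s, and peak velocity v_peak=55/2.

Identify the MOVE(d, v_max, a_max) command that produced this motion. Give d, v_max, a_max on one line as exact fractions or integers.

a_max = (55/2)/11 = 5/2
d_a = ½·55/2·11 = 605/4; d_c = 55/2·3/4 = 165/8
d = 2·605/4 + 165/8 = 2585/8
t_c = 3/4 > 0 so v_max = 55/2

d=2585/8 v_max=55/2 a_max=5/2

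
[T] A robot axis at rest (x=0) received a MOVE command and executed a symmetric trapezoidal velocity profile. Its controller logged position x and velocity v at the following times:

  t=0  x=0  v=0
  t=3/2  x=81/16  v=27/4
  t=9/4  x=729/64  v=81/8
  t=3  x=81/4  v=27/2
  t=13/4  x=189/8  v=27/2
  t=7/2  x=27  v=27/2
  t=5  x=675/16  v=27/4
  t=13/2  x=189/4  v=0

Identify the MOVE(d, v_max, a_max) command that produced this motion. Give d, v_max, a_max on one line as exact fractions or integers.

d=189/4 v_max=27/2 a_max=9/2

final state: t=13/2, x=189/4, v=0 → d = 189/4
a_max = (27/4−0)/(3/2−0) = 9/2
max v = 27/2 over t∈[3,7/2] → v_max = 27/2
check: 27/2·(3+1/2) = 189/4 ✓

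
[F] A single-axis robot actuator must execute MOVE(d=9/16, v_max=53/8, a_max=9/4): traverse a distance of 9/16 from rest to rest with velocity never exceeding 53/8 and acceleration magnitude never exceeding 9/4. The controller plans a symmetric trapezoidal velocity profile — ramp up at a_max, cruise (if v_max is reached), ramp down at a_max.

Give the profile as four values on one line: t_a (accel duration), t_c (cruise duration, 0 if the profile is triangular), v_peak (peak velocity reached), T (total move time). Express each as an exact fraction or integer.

vₘ²/aₘ = (53/8)²/(9/4) = 2809/144
9/16 < 2809/144 so t_c = 0
v_peak = √(9/16·9/4) = √(81/64) = 9/8
t_a = (9/8)/(9/4) = 1/2; t_c = 0
T = 2·1/2 = 1

t_a=1/2 t_c=0 v_peak=9/8 T=1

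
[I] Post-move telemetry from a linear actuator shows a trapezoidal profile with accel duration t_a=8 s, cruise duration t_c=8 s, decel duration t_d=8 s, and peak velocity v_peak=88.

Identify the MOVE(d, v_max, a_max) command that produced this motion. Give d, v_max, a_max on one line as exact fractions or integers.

d=1408 v_max=88 a_max=11

a_max = 88/8 = 11
d_a = ½·88·8 = 352; d_c = 88·8 = 704
d = 2·352 + 704 = 1408
t_c = 8 > 0 → v_max = v_peak = 88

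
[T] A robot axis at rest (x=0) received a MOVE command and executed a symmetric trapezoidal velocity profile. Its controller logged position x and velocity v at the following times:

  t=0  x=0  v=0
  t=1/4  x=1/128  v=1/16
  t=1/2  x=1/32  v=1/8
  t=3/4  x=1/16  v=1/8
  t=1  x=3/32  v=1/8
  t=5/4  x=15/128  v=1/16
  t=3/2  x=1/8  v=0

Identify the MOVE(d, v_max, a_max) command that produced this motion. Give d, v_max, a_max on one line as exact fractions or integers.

d=1/8 v_max=1/8 a_max=1/4

final state: t=3/2, x=1/8, v=0 → d = 1/8
a_max = (1/16−0)/(1/4−0) = 1/4
max v = 1/8 over t∈[1/2,1] → v_max = 1/8
check: 1/8·(1/2+1/2) = 1/8 ✓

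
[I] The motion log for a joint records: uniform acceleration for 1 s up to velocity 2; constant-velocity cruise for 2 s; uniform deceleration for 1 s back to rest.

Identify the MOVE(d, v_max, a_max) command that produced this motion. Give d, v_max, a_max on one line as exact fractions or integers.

d=6 v_max=2 a_max=2

a_max = 2/1 = 2
d_a = ½·2·1 = 1; d_c = 2·2 = 4
d = 2·1 + 4 = 6
t_c = 2 > 0 → v_max = v_peak = 2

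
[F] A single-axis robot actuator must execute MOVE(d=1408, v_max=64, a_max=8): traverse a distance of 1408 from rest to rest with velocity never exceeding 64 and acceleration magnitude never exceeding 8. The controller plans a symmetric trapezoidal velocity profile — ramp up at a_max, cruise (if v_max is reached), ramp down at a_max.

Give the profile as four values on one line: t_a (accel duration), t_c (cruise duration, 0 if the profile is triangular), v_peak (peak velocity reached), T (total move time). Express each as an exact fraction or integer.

(v_max)²/a_max = 64²/8 = 512
1408 ≥ 512 ⇒ cruise phase
t_a = 64/8 = 8; v_peak = 64
d_cruise = 1408 − 512 = 896; t_c = 896/64 = 14
T = 2·8 + 14 = 30

t_a=8 t_c=14 v_peak=64 T=30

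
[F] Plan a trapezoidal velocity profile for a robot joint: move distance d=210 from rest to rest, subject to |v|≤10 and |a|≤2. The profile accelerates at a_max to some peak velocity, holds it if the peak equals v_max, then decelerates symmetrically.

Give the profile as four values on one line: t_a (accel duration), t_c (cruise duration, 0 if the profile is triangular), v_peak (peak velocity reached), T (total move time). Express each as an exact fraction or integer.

t_a=5 t_c=16 v_peak=10 T=26

v_max²/a_max = 10²/2 = 50
210 ≥ 50 ⇒ cruise phase
t_a = 10/2 = 5; v_peak = 10
d_cruise = 210 − 50 = 160; t_c = 160/10 = 16
T = 2·5 + 16 = 26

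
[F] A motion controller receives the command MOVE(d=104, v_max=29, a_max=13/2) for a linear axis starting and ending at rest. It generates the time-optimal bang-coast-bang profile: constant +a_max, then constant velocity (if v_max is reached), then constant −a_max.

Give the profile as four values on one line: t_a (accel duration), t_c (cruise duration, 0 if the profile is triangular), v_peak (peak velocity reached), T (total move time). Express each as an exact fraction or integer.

(v_max)²/a_max = 29²/(13/2) = 1682/13
104 < 1682/13 ⇒ no cruise
v_peak = √(104·13/2) = √676 = 26
t_a = 26/(13/2) = 4; t_c = 0
T = 2·4 = 8

t_a=4 t_c=0 v_peak=26 T=8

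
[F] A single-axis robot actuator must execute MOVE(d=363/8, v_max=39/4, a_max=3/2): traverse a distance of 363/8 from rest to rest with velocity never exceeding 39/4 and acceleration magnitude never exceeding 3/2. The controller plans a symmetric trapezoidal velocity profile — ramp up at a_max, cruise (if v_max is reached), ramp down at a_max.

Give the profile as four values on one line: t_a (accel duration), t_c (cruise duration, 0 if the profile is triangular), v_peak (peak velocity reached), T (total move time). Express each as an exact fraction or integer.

(v_max)²/a_max = (39/4)²/(3/2) = 507/8
363/8 < 507/8 → triangular
v_peak = √(363/8·3/2) = √(1089/16) = 33/4
t_a = (33/4)/(3/2) = 11/2; t_c = 0
T = 2·11/2 = 11

t_a=11/2 t_c=0 v_peak=33/4 T=11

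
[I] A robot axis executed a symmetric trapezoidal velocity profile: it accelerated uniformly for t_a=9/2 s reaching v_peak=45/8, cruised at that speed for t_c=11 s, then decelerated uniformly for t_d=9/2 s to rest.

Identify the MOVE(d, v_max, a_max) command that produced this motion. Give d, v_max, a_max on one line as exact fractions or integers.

a_max = (45/8)/(9/2) = 5/4
d_a = ½·45/8·9/2 = 405/32; d_c = 45/8·11 = 495/8
d = 2·405/32 + 495/8 = 1395/16
t_c = 11 > 0 ⇒ limit active, v_max = 45/8

d=1395/16 v_max=45/8 a_max=5/4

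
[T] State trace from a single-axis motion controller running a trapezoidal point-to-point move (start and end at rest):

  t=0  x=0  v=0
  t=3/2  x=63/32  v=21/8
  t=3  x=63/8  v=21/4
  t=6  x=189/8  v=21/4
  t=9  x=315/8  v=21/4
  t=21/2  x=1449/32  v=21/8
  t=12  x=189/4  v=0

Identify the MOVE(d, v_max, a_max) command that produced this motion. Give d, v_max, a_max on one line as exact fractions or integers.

d=189/4 v_max=21/4 a_max=7/4

final state: t=12, x=189/4, v=0 → d = 189/4
a_max = (21/8−0)/(3/2−0) = 7/4
max v = 21/4 over t∈[3,9] → v_max = 21/4
check: 21/4·(3+6) = 189/4 ✓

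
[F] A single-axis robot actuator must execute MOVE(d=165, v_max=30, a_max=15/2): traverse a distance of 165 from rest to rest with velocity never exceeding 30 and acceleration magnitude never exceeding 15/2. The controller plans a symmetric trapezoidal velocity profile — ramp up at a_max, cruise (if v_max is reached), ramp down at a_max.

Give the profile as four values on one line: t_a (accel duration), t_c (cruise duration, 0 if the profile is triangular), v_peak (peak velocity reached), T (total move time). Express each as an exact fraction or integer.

t_a=4 t_c=3/2 v_peak=30 T=19/2

(v_max)²/a_max = 30²/(15/2) = 120
165 ≥ 120 ⇒ cruise phase
t_a = 30/(15/2) = 4; v_peak = 30
d_cruise = 165 − 120 = 45; t_c = 45/30 = 3/2
T = 2·4 + 3/2 = 19/2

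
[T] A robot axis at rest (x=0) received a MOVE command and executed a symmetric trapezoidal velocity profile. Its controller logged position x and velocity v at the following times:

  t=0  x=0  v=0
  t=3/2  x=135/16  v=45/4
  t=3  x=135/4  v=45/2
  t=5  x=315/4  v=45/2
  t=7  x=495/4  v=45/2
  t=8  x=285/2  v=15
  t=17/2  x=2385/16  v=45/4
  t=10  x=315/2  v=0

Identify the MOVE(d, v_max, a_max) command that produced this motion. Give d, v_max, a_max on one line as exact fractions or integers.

d=315/2 v_max=45/2 a_max=15/2

final state: t=10, x=315/2, v=0 → d = 315/2
a_max = (45/4−0)/(3/2−0) = 15/2
max v = 45/2 over t∈[3,7] → v_max = 45/2
check: 45/2·(3+4) = 315/2 ✓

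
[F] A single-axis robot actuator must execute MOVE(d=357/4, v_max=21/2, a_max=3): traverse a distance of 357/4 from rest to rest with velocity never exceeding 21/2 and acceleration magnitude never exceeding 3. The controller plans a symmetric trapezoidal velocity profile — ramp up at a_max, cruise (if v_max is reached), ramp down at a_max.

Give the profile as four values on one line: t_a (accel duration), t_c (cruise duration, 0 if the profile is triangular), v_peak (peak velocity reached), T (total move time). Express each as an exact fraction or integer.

vₘ²/aₘ = (21/2)²/3 = 147/4
357/4 ≥ 147/4 ⇒ cruise phase
t_a = (21/2)/3 = 7/2; v_peak = 21/2
d_cruise = 357/4 − 147/4 = 105/2; t_c = (105/2)/(21/2) = 5
T = 2·7/2 + 5 = 12

t_a=7/2 t_c=5 v_peak=21/2 T=12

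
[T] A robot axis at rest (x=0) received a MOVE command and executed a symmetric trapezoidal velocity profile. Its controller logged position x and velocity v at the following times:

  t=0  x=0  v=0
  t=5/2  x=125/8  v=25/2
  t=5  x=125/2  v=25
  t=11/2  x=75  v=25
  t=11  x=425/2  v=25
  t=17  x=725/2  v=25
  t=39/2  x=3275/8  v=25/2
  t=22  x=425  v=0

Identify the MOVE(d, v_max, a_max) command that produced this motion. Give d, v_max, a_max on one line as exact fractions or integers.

final state: t=22, x=425, v=0 → d = 425
a_max = (25/2−0)/(5/2−0) = 5
max v = 25 over t∈[5,17] → v_max = 25
check: 25·(5+12) = 425 ✓

d=425 v_max=25 a_max=5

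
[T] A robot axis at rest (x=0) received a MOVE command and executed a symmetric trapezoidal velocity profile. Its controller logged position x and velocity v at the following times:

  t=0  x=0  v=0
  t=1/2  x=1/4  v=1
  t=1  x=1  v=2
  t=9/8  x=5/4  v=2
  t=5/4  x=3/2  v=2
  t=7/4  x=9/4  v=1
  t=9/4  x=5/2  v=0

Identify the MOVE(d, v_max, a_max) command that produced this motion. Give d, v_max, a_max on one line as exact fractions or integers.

final state: t=9/4, x=5/2, v=0 → d = 5/2
a_max = (1−0)/(1/2−0) = 2
max v = 2 over t∈[1,5/4] → v_max = 2
check: 2·(1+1/4) = 5/2 ✓

d=5/2 v_max=2 a_max=2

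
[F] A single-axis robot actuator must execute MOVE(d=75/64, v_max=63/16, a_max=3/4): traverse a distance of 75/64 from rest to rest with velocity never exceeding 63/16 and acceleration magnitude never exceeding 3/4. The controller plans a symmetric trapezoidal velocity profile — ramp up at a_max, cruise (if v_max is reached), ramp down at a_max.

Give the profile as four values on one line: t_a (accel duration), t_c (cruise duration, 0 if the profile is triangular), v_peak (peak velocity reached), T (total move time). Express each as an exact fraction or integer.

(v_max)²/a_max = (63/16)²/(3/4) = 1323/64
75/64 < 1323/64 ⇒ no cruise
v_peak = √(75/64·3/4) = √(225/256) = 15/16
t_a = (15/16)/(3/4) = 5/4; t_c = 0
T = 2·5/4 = 5/2

t_a=5/4 t_c=0 v_peak=15/16 T=5/2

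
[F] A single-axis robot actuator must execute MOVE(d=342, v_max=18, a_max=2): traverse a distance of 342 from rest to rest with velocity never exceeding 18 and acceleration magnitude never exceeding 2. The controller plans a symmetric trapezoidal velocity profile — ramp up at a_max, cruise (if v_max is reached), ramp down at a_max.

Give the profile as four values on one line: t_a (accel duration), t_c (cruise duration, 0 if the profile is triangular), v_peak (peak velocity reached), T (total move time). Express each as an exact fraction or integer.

v_max²/a_max = 18²/2 = 162
342 ≥ 162 ⇒ cruise phase
t_a = 18/2 = 9; v_peak = 18
d_cruise = 342 − 162 = 180; t_c = 180/18 = 10
T = 2·9 + 10 = 28

t_a=9 t_c=10 v_peak=18 T=28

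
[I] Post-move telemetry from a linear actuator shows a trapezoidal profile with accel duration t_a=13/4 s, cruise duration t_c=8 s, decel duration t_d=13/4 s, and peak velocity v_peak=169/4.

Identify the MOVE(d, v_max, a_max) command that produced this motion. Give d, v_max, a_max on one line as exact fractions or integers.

d=7605/16 v_max=169/4 a_max=13

a_max = (169/4)/(13/4) = 13
d_a = ½·169/4·13/4 = 2197/32; d_c = 169/4·8 = 338
d = 2·2197/32 + 338 = 7605/16
t_c = 8 > 0 → v_max = v_peak = 169/4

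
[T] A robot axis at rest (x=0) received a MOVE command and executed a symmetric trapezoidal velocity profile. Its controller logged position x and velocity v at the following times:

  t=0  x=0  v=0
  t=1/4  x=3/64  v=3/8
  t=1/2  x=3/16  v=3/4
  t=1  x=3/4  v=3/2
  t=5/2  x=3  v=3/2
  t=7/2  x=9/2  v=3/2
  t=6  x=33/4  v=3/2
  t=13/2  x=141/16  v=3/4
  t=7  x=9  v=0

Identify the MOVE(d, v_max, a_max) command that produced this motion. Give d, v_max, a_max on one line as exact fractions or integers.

final state: t=7, x=9, v=0 → d = 9
a_max = (3/8−0)/(1/4−0) = 3/2
max v = 3/2 over t∈[1,6] → v_max = 3/2
check: 3/2·(1+5) = 9 ✓

d=9 v_max=3/2 a_max=3/2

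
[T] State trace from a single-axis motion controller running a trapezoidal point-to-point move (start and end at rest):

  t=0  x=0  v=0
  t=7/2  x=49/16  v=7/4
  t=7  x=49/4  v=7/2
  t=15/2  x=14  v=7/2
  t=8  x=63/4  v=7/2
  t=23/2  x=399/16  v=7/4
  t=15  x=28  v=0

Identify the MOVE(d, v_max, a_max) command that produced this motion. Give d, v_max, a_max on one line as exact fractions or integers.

final state: t=15, x=28, v=0 → d = 28
a_max = (7/4−0)/(7/2−0) = 1/2
max v = 7/2 over t∈[7,8] → v_max = 7/2
check: 7/2·(7+1) = 28 ✓

d=28 v_max=7/2 a_max=1/2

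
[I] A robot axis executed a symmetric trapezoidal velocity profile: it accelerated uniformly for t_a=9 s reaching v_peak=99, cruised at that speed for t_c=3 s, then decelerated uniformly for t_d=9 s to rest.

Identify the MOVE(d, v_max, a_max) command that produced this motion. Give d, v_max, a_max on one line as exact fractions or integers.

d=1188 v_max=99 a_max=11

a_max = 99/9 = 11
d_a = ½·99·9 = 891/2; d_c = 99·3 = 297
d = 2·891/2 + 297 = 1188
t_c = 3 > 0 so v_max = 99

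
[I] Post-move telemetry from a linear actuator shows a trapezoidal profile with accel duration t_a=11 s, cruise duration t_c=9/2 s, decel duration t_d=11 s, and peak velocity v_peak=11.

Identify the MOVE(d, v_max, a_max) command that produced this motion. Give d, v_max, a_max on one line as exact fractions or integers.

d=341/2 v_max=11 a_max=1

a_max = 11/11 = 1
d_a = ½·11·11 = 121/2; d_c = 11·9/2 = 99/2
d = 2·121/2 + 99/2 = 341/2
t_c = 9/2 > 0 so v_max = 11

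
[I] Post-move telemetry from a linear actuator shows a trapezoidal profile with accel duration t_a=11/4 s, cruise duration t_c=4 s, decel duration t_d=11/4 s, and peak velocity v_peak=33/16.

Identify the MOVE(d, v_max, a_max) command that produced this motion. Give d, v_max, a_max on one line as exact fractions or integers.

d=891/64 v_max=33/16 a_max=3/4

a_max = (33/16)/(11/4) = 3/4
d_a = ½·33/16·11/4 = 363/128; d_c = 33/16·4 = 33/4
d = 2·363/128 + 33/4 = 891/64
t_c = 4 > 0 so v_max = 33/16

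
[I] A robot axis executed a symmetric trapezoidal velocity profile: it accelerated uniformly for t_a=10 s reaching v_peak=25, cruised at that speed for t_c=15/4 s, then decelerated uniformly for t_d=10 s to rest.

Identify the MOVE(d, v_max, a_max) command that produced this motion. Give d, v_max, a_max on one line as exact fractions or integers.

d=1375/4 v_max=25 a_max=5/2

a_max = 25/10 = 5/2
d_a = ½·25·10 = 125; d_c = 25·15/4 = 375/4
d = 2·125 + 375/4 = 1375/4
t_c = 15/4 > 0 so v_max = 25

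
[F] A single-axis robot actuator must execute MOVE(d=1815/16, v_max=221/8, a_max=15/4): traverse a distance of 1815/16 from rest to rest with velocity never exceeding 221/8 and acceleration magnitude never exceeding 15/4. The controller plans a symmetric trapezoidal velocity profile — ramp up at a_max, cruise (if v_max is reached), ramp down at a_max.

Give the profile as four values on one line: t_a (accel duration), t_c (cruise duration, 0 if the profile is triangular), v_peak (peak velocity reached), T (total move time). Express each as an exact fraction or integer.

t_a=11/2 t_c=0 v_peak=165/8 T=11

vₘ²/aₘ = (221/8)²/(15/4) = 48841/240
1815/16 < 48841/240 so t_c = 0
v_peak = √(1815/16·15/4) = √(27225/64) = 165/8
t_a = (165/8)/(15/4) = 11/2; t_c = 0
T = 2·11/2 = 11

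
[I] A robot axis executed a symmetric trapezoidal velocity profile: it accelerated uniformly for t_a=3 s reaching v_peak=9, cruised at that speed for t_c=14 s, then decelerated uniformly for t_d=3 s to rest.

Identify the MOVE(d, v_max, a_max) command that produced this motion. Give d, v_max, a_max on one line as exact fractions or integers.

a_max = 9/3 = 3
d_a = ½·9·3 = 27/2; d_c = 9·14 = 126
d = 2·27/2 + 126 = 153
t_c = 14 > 0 → v_max = v_peak = 9

d=153 v_max=9 a_max=3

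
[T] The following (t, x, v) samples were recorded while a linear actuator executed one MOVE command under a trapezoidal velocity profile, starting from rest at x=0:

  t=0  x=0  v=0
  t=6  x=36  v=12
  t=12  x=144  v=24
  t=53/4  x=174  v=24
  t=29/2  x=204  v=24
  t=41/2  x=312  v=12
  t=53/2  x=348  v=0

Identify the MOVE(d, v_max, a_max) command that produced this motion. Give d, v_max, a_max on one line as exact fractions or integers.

d=348 v_max=24 a_max=2

final state: t=53/2, x=348, v=0 → d = 348
a_max = (12−0)/(6−0) = 2
max v = 24 over t∈[12,29/2] → v_max = 24
check: 24·(12+5/2) = 348 ✓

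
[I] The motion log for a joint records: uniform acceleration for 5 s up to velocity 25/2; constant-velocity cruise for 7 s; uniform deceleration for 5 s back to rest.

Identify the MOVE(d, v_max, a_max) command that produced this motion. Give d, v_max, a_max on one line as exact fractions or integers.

d=150 v_max=25/2 a_max=5/2

a_max = (25/2)/5 = 5/2
d_a = ½·25/2·5 = 125/4; d_c = 25/2·7 = 175/2
d = 2·125/4 + 175/2 = 150
t_c = 7 > 0 ⇒ limit active, v_max = 25/2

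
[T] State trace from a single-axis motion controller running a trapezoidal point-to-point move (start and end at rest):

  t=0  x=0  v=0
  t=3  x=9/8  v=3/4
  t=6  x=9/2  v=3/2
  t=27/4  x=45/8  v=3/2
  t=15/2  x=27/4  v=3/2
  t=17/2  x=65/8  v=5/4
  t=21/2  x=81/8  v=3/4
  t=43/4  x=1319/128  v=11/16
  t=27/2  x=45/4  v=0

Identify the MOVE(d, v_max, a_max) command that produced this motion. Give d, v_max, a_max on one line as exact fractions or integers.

d=45/4 v_max=3/2 a_max=1/4

final state: t=27/2, x=45/4, v=0 → d = 45/4
a_max = (3/4−0)/(3−0) = 1/4
max v = 3/2 over t∈[6,15/2] → v_max = 3/2
check: 3/2·(6+3/2) = 45/4 ✓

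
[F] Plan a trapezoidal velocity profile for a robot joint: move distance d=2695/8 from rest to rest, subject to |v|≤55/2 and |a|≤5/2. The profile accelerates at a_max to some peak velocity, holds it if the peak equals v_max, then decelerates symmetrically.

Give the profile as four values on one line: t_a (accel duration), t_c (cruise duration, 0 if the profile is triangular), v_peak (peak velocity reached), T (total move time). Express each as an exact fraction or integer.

v_max²/a_max = (55/2)²/(5/2) = 605/2
2695/8 ≥ 605/2 ⇒ cruise phase
t_a = (55/2)/(5/2) = 11; v_peak = 55/2
d_cruise = 2695/8 − 605/2 = 275/8; t_c = (275/8)/(55/2) = 5/4
T = 2·11 + 5/4 = 93/4

t_a=11 t_c=5/4 v_peak=55/2 T=93/4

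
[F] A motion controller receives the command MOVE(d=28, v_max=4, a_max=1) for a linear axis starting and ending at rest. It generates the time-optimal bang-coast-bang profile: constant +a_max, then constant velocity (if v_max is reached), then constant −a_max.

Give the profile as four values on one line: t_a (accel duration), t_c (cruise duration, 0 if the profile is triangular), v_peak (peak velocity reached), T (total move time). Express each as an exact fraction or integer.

t_a=4 t_c=3 v_peak=4 T=11

(v_max)²/a_max = 4²/1 = 16
28 ≥ 16 → trapezoidal
t_a = 4/1 = 4; v_peak = 4
d_cruise = 28 − 16 = 12; t_c = 12/4 = 3
T = 2·4 + 3 = 11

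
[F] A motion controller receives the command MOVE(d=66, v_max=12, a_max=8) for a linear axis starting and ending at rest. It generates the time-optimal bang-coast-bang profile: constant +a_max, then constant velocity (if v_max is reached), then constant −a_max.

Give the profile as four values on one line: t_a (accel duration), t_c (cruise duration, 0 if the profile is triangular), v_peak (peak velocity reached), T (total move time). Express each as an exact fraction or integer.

vₘ²/aₘ = 12²/8 = 18
66 ≥ 18 so v_max reached
t_a = 12/8 = 3/2; v_peak = 12
d_cruise = 66 − 18 = 48; t_c = 48/12 = 4
T = 2·3/2 + 4 = 7

t_a=3/2 t_c=4 v_peak=12 T=7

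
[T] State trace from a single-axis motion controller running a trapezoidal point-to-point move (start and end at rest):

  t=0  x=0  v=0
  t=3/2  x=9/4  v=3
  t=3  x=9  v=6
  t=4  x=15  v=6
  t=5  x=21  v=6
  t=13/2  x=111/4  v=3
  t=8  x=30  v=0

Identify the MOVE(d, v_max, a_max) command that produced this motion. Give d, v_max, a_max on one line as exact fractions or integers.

final state: t=8, x=30, v=0 → d = 30
a_max = (3−0)/(3/2−0) = 2
max v = 6 over t∈[3,5] → v_max = 6
check: 6·(3+2) = 30 ✓

d=30 v_max=6 a_max=2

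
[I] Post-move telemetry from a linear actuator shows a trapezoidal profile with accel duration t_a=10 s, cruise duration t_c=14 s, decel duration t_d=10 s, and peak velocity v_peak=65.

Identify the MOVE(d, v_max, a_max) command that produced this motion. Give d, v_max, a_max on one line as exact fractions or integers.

d=1560 v_max=65 a_max=13/2

a_max = 65/10 = 13/2
d_a = ½·65·10 = 325; d_c = 65·14 = 910
d = 2·325 + 910 = 1560
t_c = 14 > 0 → v_max = v_peak = 65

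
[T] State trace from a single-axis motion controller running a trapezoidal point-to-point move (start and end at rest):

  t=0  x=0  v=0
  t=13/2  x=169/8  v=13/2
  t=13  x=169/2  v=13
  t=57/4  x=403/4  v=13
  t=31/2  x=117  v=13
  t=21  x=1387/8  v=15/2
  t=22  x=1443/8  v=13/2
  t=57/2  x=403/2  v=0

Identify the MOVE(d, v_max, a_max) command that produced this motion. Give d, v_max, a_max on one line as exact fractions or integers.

d=403/2 v_max=13 a_max=1

final state: t=57/2, x=403/2, v=0 → d = 403/2
a_max = (13/2−0)/(13/2−0) = 1
max v = 13 over t∈[13,31/2] → v_max = 13
check: 13·(13+5/2) = 403/2 ✓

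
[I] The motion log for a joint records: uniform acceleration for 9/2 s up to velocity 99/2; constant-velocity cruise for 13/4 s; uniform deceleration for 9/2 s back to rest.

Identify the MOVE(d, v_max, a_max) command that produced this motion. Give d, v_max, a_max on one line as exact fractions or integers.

d=3069/8 v_max=99/2 a_max=11

a_max = (99/2)/(9/2) = 11
d_a = ½·99/2·9/2 = 891/8; d_c = 99/2·13/4 = 1287/8
d = 2·891/8 + 1287/8 = 3069/8
t_c = 13/4 > 0 so v_max = 99/2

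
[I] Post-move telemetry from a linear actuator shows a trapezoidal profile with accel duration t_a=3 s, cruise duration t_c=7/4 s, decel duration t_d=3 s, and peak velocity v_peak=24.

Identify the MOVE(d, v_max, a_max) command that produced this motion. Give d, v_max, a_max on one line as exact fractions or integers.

a_max = 24/3 = 8
d_a = ½·24·3 = 36; d_c = 24·7/4 = 42
d = 2·36 + 42 = 114
t_c = 7/4 > 0 ⇒ limit active, v_max = 24

d=114 v_max=24 a_max=8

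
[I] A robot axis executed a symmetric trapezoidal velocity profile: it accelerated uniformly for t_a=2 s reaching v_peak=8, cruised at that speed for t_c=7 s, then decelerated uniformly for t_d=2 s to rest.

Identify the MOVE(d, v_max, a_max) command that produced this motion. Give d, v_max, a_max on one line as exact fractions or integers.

a_max = 8/2 = 4
d_a = ½·8·2 = 8; d_c = 8·7 = 56
d = 2·8 + 56 = 72
t_c = 7 > 0 ⇒ limit active, v_max = 8

d=72 v_max=8 a_max=4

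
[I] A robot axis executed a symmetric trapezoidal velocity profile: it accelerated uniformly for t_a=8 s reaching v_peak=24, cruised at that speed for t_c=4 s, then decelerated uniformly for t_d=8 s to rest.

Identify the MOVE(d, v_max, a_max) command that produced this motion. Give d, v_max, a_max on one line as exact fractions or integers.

a_max = 24/8 = 3
d_a = ½·24·8 = 96; d_c = 24·4 = 96
d = 2·96 + 96 = 288
t_c = 4 > 0 → v_max = v_peak = 24

d=288 v_max=24 a_max=3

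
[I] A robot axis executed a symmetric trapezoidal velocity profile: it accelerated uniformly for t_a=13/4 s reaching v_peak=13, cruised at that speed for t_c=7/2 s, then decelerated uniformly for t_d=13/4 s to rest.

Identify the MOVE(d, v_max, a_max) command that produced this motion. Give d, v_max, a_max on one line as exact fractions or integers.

a_max = 13/(13/4) = 4
d_a = ½·13·13/4 = 169/8; d_c = 13·7/2 = 91/2
d = 2·169/8 + 91/2 = 351/4
t_c = 7/2 > 0 so v_max = 13

d=351/4 v_max=13 a_max=4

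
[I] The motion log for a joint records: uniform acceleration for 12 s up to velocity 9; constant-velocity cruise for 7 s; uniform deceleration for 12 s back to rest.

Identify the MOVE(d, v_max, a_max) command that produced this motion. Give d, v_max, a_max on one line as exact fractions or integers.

d=171 v_max=9 a_max=3/4

a_max = 9/12 = 3/4
d_a = ½·9·12 = 54; d_c = 9·7 = 63
d = 2·54 + 63 = 171
t_c = 7 > 0 ⇒ limit active, v_max = 9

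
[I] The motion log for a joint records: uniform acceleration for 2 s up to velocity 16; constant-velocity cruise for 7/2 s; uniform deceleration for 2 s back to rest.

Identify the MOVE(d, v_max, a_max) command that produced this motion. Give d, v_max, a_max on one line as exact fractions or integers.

a_max = 16/2 = 8
d_a = ½·16·2 = 16; d_c = 16·7/2 = 56
d = 2·16 + 56 = 88
t_c = 7/2 > 0 ⇒ limit active, v_max = 16

d=88 v_max=16 a_max=8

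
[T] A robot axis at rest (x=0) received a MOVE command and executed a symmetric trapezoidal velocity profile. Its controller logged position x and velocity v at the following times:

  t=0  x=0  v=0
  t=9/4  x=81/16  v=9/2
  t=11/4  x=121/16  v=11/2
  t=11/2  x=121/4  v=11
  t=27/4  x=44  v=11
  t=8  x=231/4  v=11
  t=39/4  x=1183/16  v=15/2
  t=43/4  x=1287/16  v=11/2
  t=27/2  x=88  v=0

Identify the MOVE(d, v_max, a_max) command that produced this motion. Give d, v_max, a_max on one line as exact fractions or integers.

final state: t=27/2, x=88, v=0 → d = 88
a_max = (9/2−0)/(9/4−0) = 2
max v = 11 over t∈[11/2,8] → v_max = 11
check: 11·(11/2+5/2) = 88 ✓

d=88 v_max=11 a_max=2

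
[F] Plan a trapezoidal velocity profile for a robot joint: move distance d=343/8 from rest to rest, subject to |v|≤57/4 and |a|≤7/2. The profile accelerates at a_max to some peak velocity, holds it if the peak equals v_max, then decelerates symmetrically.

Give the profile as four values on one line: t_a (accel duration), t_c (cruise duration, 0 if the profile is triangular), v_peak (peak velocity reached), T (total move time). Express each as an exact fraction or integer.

vₘ²/aₘ = (57/4)²/(7/2) = 3249/56
343/8 < 3249/56 → triangular
v_peak = √(343/8·7/2) = √(2401/16) = 49/4
t_a = (49/4)/(7/2) = 7/2; t_c = 0
T = 2·7/2 = 7

t_a=7/2 t_c=0 v_peak=49/4 T=7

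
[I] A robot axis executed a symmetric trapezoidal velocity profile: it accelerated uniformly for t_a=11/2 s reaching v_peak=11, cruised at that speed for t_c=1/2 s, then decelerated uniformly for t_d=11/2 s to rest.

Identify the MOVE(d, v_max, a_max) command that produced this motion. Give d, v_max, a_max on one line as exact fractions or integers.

d=66 v_max=11 a_max=2

a_max = 11/(11/2) = 2
d_a = ½·11·11/2 = 121/4; d_c = 11·1/2 = 11/2
d = 2·121/4 + 11/2 = 66
t_c = 1/2 > 0 so v_max = 11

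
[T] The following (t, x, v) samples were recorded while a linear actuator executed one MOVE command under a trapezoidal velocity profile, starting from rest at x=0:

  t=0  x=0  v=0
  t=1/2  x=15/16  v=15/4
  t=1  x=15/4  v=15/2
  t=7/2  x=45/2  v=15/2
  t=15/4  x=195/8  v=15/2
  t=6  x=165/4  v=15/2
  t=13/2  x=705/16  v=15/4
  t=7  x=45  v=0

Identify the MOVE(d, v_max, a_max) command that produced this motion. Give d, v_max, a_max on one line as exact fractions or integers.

d=45 v_max=15/2 a_max=15/2

final state: t=7, x=45, v=0 → d = 45
a_max = (15/4−0)/(1/2−0) = 15/2
max v = 15/2 over t∈[1,6] → v_max = 15/2
check: 15/2·(1+5) = 45 ✓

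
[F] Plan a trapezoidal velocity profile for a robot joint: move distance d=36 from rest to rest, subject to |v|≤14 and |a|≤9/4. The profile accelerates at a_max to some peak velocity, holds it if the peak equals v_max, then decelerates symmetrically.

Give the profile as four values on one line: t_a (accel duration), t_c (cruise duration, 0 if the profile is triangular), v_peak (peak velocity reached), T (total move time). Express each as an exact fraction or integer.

t_a=4 t_c=0 v_peak=9 T=8

(v_max)²/a_max = 14²/(9/4) = 784/9
36 < 784/9 → triangular
v_peak = √(36·9/4) = √81 = 9
t_a = 9/(9/4) = 4; t_c = 0
T = 2·4 = 8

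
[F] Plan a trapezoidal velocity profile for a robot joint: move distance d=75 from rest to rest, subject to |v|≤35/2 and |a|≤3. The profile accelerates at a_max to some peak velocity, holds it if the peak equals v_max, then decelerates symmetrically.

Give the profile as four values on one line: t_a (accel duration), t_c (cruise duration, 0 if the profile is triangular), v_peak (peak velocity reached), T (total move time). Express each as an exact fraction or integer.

t_a=5 t_c=0 v_peak=15 T=10

vₘ²/aₘ = (35/2)²/3 = 1225/12
75 < 1225/12 → triangular
v_peak = √(75·3) = √225 = 15
t_a = 15/3 = 5; t_c = 0
T = 2·5 = 10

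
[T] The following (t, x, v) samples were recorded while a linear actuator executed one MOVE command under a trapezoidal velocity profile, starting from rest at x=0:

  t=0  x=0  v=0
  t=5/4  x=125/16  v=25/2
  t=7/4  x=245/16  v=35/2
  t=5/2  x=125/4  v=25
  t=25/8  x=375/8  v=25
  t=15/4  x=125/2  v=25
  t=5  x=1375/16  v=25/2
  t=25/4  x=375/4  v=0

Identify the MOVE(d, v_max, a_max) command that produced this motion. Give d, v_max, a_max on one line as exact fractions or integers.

final state: t=25/4, x=375/4, v=0 → d = 375/4
a_max = (25/2−0)/(5/4−0) = 10
max v = 25 over t∈[5/2,15/4] → v_max = 25
check: 25·(5/2+5/4) = 375/4 ✓

d=375/4 v_max=25 a_max=10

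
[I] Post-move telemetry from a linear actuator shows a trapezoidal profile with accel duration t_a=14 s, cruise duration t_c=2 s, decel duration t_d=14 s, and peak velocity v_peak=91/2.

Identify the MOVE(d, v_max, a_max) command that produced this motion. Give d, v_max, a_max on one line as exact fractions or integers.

a_max = (91/2)/14 = 13/4
d_a = ½·91/2·14 = 637/2; d_c = 91/2·2 = 91
d = 2·637/2 + 91 = 728
t_c = 2 > 0 ⇒ limit active, v_max = 91/2

d=728 v_max=91/2 a_max=13/4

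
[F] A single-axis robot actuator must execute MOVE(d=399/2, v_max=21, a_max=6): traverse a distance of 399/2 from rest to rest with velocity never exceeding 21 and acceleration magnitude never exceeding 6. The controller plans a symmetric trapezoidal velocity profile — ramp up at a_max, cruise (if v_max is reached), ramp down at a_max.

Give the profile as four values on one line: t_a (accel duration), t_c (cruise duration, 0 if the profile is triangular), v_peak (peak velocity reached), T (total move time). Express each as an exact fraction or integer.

vₘ²/aₘ = 21²/6 = 147/2
399/2 ≥ 147/2 so v_max reached
t_a = 21/6 = 7/2; v_peak = 21
d_cruise = 399/2 − 147/2 = 126; t_c = 126/21 = 6
T = 2·7/2 + 6 = 13

t_a=7/2 t_c=6 v_peak=21 T=13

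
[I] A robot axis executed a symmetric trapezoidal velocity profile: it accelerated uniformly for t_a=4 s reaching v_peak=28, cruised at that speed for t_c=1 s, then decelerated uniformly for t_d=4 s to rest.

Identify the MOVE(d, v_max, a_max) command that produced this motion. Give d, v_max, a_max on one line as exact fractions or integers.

d=140 v_max=28 a_max=7

a_max = 28/4 = 7
d_a = ½·28·4 = 56; d_c = 28·1 = 28
d = 2·56 + 28 = 140
t_c = 1 > 0 ⇒ limit active, v_max = 28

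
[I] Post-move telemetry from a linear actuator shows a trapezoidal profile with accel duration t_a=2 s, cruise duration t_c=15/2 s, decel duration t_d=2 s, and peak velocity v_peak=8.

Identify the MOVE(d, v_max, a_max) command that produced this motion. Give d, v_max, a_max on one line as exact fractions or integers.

a_max = 8/2 = 4
d_a = ½·8·2 = 8; d_c = 8·15/2 = 60
d = 2·8 + 60 = 76
t_c = 15/2 > 0 ⇒ limit active, v_max = 8

d=76 v_max=8 a_max=4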